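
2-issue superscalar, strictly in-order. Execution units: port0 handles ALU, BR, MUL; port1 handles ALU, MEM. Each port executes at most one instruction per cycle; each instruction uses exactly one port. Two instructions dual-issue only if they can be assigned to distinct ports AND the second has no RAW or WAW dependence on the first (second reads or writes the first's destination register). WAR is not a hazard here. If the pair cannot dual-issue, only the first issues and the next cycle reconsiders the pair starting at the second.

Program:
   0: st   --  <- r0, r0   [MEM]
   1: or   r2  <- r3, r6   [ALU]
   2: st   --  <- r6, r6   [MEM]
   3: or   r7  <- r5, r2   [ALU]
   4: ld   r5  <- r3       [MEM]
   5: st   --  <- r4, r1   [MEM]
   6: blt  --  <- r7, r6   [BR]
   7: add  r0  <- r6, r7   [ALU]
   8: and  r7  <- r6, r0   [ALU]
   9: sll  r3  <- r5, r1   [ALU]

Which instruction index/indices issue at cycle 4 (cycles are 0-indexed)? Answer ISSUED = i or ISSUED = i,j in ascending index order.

ISSUED = 7

t=0 i0+i1:st.MEM+or.ALU ; 2-wide
t=1 i2+i3:st.MEM+or.ALU ; 2-wide
t=2 i4:ld.MEM ; no-port MEM/MEM
t=3 i5+i6:st.MEM+blt.BR ; 2-wide
t=4 i7:add.ALU ; RAW r0
t=5 i8+i9:and.ALU+sll.ALU ; 2-wide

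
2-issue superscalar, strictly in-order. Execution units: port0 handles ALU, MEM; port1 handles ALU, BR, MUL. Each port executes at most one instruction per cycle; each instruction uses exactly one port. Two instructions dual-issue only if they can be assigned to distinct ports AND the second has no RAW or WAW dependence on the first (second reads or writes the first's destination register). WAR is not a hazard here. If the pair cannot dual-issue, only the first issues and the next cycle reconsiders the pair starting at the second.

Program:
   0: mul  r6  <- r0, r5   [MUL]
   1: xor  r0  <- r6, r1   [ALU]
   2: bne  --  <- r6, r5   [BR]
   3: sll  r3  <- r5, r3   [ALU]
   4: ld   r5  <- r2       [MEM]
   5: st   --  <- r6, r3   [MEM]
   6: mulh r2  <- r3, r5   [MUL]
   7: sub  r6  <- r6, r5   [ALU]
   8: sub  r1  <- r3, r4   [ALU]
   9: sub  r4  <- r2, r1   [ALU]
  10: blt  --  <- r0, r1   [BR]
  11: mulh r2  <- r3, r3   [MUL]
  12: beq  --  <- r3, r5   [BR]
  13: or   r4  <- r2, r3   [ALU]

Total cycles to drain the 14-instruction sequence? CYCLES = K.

CYCLES = 8

0. mul @i0  | RAW r6
1. xor;bne @i1&i2  | 2-wide
2. sll;ld @i3&i4  | 2-wide
3. st;mulh @i5&i6  | 2-wide
4. sub;sub @i7&i8  | 2-wide
5. sub;blt @i9&i10  | 2-wide
6. mulh @i11  | no-port MUL/BR
7. beq;or @i12&i13  | 2-wide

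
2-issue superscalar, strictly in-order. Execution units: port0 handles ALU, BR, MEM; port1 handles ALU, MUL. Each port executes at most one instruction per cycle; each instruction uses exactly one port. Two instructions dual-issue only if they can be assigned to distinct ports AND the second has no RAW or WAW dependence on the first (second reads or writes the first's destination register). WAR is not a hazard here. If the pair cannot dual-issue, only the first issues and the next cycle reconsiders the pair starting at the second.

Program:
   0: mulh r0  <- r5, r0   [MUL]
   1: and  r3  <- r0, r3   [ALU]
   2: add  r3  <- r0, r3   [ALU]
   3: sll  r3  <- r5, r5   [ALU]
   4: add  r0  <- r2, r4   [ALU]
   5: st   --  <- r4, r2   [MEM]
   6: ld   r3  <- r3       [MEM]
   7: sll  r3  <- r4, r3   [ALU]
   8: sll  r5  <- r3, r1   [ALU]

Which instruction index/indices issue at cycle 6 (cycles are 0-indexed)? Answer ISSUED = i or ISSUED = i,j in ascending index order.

ISSUED = 7

c0: i0 mulh  RAW r0
c1: i1 and  RAW+WAW r3
c2: i2 add  WAW r3
c3: i3/i4 sll+add  2-wide
c4: i5 st  no-port MEM/MEM
c5: i6 ld  RAW+WAW r3
c6: i7 sll  RAW r3
c7: i8 sll  tail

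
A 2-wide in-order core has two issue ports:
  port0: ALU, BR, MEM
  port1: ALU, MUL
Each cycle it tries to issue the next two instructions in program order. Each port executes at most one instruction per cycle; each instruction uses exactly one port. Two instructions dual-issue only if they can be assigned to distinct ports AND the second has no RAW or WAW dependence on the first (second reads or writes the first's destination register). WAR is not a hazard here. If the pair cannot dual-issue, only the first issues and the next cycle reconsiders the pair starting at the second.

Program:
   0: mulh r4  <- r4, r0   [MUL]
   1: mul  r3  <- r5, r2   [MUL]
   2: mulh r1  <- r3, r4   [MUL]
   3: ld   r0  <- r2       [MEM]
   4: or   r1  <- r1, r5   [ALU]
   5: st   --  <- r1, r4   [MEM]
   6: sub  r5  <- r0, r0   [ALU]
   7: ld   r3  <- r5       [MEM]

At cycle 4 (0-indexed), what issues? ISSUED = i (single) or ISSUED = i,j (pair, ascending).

[0] i0  mulh  -- no-port MUL/MUL
[1] i1  mul  -- no-port MUL/MUL
[2] i2&i3  mulh+ld  -- dual
[3] i4  or  -- RAW r1
[4] i5&i6  st+sub  -- dual
[5] i7  ld  -- tail

ISSUED = 5,6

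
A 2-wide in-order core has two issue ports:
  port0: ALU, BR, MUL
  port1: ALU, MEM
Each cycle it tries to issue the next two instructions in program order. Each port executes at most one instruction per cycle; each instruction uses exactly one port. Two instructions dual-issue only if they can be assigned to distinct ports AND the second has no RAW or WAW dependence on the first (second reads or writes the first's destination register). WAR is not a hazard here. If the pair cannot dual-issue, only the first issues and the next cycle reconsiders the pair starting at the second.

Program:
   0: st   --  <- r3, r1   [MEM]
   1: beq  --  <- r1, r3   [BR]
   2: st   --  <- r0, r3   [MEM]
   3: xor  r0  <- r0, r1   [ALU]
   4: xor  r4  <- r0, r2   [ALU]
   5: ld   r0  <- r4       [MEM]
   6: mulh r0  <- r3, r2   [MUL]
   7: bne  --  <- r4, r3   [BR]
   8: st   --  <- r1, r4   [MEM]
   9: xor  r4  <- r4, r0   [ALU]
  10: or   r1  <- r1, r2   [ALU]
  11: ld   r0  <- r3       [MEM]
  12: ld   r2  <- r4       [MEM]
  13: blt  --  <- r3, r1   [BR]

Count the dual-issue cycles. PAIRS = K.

c0: i0+i1 st.MEM+beq.BR  dual
c1: i2+i3 st.MEM+xor.ALU  dual
c2: i4 xor.ALU  RAW r4
c3: i5 ld.MEM  WAW r0
c4: i6 mulh.MUL  no-port MUL/BR
c5: i7+i8 bne.BR+st.MEM  dual
c6: i9+i10 xor.ALU+or.ALU  dual
c7: i11 ld.MEM  no-port MEM/MEM
c8: i12+i13 ld.MEM+blt.BR  dual

PAIRS = 5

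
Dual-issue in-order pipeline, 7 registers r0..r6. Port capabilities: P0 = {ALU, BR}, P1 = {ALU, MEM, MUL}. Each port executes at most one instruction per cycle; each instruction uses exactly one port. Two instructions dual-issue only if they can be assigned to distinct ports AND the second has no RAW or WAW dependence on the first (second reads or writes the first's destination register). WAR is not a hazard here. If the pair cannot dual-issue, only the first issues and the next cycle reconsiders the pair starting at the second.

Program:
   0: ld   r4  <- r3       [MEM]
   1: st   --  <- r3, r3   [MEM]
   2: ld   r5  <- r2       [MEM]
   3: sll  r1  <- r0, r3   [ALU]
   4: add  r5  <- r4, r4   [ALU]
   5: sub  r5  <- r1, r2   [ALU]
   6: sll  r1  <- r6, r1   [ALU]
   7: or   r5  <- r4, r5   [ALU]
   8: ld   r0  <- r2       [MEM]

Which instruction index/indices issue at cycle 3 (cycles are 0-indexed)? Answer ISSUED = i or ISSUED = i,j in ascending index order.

0. ld.MEM @i0  | no-port MEM/MEM
1. st.MEM @i1  | no-port MEM/MEM
2. ld.MEM+sll.ALU @i2/i3  | dual
3. add.ALU @i4  | WAW r5
4. sub.ALU+sll.ALU @i5/i6  | dual
5. or.ALU+ld.MEM @i7/i8  | dual

ISSUED = 4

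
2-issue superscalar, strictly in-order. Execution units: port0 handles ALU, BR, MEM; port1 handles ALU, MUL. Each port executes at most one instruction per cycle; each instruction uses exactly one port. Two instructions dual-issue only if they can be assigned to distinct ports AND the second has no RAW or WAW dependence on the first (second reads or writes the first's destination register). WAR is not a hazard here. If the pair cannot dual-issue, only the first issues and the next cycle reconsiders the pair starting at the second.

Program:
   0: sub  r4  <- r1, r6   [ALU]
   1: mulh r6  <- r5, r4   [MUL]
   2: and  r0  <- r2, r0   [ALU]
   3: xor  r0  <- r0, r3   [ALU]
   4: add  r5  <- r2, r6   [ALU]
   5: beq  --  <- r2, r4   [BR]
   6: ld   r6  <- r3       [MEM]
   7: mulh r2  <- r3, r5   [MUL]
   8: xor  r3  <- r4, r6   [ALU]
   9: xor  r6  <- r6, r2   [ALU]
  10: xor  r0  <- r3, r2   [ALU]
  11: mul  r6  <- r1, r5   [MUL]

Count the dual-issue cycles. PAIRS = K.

PAIRS = 5

0. sub.ALU @i0  | RAW r4
1. mulh.MUL/and.ALU @i1,i2  | dual
2. xor.ALU/add.ALU @i3,i4  | dual
3. beq.BR @i5  | no-port BR/MEM
4. ld.MEM/mulh.MUL @i6,i7  | dual
5. xor.ALU/xor.ALU @i8,i9  | dual
6. xor.ALU/mul.MUL @i10,i11  | dual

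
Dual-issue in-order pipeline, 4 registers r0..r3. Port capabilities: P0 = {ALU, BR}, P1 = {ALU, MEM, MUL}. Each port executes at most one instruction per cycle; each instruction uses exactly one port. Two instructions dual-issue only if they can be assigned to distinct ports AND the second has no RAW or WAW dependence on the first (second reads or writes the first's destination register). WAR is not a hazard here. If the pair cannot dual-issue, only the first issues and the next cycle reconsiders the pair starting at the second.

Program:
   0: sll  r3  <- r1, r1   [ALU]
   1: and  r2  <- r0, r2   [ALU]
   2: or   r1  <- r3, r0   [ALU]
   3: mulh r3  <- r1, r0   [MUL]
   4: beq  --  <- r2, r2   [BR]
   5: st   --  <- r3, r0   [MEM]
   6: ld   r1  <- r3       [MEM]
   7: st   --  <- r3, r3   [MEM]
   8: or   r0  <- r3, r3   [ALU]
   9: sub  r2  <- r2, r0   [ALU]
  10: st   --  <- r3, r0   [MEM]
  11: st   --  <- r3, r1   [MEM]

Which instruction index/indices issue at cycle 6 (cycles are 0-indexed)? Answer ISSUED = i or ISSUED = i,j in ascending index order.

ISSUED = 9,10

c0: i0+i1 sll.ALU;and.ALU  dual
c1: i2 or.ALU  RAW r1
c2: i3+i4 mulh.MUL;beq.BR  dual
c3: i5 st.MEM  no-port MEM/MEM
c4: i6 ld.MEM  no-port MEM/MEM
c5: i7+i8 st.MEM;or.ALU  dual
c6: i9+i10 sub.ALU;st.MEM  dual
c7: i11 st.MEM  tail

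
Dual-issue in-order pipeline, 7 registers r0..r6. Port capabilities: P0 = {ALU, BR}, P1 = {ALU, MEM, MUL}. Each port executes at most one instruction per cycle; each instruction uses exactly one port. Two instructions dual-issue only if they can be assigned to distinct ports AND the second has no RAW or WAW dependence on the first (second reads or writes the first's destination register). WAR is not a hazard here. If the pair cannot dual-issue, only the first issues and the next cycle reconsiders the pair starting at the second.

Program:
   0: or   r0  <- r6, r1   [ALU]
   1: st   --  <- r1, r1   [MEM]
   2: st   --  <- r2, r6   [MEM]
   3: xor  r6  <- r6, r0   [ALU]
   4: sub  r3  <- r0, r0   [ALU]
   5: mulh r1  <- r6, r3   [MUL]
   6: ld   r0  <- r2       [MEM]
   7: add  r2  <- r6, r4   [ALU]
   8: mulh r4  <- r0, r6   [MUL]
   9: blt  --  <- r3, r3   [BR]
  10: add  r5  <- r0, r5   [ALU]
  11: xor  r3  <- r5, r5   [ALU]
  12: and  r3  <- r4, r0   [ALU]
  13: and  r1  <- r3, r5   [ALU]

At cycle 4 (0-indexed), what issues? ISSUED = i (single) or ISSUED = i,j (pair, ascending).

ISSUED = 6,7

t=0 i0,i1:or.ALU st.MEM ; 2-wide
t=1 i2,i3:st.MEM xor.ALU ; 2-wide
t=2 i4:sub.ALU ; RAW r3
t=3 i5:mulh.MUL ; no-port MUL/MEM
t=4 i6,i7:ld.MEM add.ALU ; 2-wide
t=5 i8,i9:mulh.MUL blt.BR ; 2-wide
t=6 i10:add.ALU ; RAW r5
t=7 i11:xor.ALU ; WAW r3
t=8 i12:and.ALU ; RAW r3
t=9 i13:and.ALU ; tail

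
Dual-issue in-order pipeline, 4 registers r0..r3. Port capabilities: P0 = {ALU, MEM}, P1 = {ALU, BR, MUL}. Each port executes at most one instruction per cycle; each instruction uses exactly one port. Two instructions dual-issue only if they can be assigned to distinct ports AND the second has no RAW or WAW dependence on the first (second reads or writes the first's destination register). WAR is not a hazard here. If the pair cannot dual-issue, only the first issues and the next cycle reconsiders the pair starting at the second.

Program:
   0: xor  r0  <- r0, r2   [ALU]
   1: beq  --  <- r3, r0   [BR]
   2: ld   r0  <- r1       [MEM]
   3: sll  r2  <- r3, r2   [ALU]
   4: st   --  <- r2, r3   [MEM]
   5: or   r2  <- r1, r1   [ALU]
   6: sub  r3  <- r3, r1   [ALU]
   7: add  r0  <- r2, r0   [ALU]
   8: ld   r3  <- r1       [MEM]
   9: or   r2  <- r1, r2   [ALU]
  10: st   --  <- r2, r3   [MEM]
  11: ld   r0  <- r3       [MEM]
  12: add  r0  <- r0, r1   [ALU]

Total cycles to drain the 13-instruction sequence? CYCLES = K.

c0: i0 xor.ALU  RAW r0
c1: i1,i2 beq.BR/ld.MEM  pair
c2: i3 sll.ALU  RAW r2
c3: i4,i5 st.MEM/or.ALU  pair
c4: i6,i7 sub.ALU/add.ALU  pair
c5: i8,i9 ld.MEM/or.ALU  pair
c6: i10 st.MEM  no-port MEM/MEM
c7: i11 ld.MEM  RAW+WAW r0
c8: i12 add.ALU  tail

CYCLES = 9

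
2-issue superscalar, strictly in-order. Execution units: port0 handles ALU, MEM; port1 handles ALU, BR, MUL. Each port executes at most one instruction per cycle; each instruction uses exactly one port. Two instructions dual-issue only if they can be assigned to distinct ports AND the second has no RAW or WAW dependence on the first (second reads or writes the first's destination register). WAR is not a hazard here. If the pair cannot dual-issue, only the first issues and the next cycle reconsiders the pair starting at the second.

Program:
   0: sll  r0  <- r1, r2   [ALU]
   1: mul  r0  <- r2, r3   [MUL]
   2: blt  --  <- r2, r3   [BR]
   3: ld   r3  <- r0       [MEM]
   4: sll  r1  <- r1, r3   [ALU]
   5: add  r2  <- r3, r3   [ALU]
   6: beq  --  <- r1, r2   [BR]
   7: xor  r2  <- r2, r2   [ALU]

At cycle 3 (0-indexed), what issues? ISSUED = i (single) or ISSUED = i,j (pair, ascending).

ISSUED = 4,5

  cy0 -> i0 (sll.ALU) WAW r0
  cy1 -> i1 (mul.MUL) no-port MUL/BR
  cy2 -> i2+i3 (blt.BR/ld.MEM) pair
  cy3 -> i4+i5 (sll.ALU/add.ALU) pair
  cy4 -> i6+i7 (beq.BR/xor.ALU) pair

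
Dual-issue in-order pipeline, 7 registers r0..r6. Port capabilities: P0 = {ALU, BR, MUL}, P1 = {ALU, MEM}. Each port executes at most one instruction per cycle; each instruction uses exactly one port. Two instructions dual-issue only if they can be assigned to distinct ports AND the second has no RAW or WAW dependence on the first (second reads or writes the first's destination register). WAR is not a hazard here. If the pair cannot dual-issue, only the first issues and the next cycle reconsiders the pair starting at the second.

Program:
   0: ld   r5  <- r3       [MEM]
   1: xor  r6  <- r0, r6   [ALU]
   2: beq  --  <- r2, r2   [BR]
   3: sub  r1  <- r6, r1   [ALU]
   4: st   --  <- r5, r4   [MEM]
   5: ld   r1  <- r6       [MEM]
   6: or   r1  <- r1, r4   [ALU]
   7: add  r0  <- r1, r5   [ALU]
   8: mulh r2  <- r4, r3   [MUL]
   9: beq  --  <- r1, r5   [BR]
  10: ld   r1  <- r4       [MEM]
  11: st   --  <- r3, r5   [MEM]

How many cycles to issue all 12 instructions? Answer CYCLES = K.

[0] i0+i1  ld/xor  -- pair
[1] i2+i3  beq/sub  -- pair
[2] i4  st  -- no-port MEM/MEM
[3] i5  ld  -- RAW+WAW r1
[4] i6  or  -- RAW r1
[5] i7+i8  add/mulh  -- pair
[6] i9+i10  beq/ld  -- pair
[7] i11  st  -- tail

CYCLES = 8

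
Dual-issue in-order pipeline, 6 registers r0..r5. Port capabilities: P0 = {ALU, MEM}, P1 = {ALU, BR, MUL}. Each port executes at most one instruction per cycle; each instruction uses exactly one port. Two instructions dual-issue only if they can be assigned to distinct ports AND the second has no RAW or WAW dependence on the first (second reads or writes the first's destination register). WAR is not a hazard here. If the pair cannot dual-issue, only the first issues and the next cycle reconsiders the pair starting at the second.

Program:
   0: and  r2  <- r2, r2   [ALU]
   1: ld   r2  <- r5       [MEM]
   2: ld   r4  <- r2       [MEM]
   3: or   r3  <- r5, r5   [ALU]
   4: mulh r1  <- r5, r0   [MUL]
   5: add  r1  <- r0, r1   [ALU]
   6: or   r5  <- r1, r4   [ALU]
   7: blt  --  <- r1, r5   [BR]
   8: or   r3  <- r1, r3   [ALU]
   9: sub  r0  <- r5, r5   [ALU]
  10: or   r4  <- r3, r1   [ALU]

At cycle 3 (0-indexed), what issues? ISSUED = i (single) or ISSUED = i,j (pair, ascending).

[0] i0  and  -- WAW r2
[1] i1  ld  -- no-port MEM/MEM
[2] i2&i3  ld or  -- dual
[3] i4  mulh  -- RAW+WAW r1
[4] i5  add  -- RAW r1
[5] i6  or  -- RAW r5
[6] i7&i8  blt or  -- dual
[7] i9&i10  sub or  -- dual

ISSUED = 4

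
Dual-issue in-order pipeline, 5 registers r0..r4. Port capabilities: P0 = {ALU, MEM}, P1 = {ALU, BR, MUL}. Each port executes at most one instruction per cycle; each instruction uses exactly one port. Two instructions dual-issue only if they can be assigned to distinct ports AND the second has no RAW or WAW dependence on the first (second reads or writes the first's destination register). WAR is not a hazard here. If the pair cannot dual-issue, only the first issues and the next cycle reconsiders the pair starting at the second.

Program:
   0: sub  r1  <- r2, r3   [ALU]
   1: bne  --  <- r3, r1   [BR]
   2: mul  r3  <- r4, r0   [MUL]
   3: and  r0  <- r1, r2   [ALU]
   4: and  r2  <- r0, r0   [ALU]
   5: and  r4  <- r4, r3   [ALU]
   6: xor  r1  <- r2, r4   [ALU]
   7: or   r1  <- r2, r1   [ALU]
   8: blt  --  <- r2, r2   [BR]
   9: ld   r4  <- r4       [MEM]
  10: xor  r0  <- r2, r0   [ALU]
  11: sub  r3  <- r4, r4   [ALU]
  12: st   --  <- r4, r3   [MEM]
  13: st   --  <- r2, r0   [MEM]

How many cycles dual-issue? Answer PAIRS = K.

PAIRS = 4

0. sub.ALU @i0  | RAW r1
1. bne.BR @i1  | no-port BR/MUL
2. mul.MUL;and.ALU @i2,i3  | pair
3. and.ALU;and.ALU @i4,i5  | pair
4. xor.ALU @i6  | RAW+WAW r1
5. or.ALU;blt.BR @i7,i8  | pair
6. ld.MEM;xor.ALU @i9,i10  | pair
7. sub.ALU @i11  | RAW r3
8. st.MEM @i12  | no-port MEM/MEM
9. st.MEM @i13  | tail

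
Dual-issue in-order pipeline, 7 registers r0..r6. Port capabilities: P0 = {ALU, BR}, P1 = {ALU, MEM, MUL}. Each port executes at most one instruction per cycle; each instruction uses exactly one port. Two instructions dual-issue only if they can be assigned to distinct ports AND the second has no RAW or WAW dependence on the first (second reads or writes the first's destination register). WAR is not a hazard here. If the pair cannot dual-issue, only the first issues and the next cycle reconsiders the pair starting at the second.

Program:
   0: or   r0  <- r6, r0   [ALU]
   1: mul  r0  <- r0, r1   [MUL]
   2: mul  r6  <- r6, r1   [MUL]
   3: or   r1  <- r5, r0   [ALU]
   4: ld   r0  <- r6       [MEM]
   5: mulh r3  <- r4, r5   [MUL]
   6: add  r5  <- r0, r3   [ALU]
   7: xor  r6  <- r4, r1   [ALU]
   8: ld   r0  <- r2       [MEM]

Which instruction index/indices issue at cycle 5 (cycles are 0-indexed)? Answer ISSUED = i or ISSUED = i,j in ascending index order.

0. or.ALU @i0  | RAW+WAW r0
1. mul.MUL @i1  | no-port MUL/MUL
2. mul.MUL;or.ALU @i2/i3  | pair
3. ld.MEM @i4  | no-port MEM/MUL
4. mulh.MUL @i5  | RAW r3
5. add.ALU;xor.ALU @i6/i7  | pair
6. ld.MEM @i8  | tail

ISSUED = 6,7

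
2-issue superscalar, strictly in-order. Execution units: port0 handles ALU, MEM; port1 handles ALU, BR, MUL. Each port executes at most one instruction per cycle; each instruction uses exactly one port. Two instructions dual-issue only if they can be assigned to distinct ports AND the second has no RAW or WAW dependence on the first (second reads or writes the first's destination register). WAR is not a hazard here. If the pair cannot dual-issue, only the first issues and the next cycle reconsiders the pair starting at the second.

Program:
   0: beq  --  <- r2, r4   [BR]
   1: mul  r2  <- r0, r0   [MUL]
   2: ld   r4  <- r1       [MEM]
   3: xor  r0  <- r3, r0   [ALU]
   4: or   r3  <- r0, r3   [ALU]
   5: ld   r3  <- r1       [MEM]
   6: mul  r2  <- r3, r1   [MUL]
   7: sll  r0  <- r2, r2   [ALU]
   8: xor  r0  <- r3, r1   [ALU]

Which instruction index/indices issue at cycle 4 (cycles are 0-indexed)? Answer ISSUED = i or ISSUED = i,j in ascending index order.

ISSUED = 5

c0: i0 beq  no-port BR/MUL
c1: i1&i2 mul ld  pair
c2: i3 xor  RAW r0
c3: i4 or  WAW r3
c4: i5 ld  RAW r3
c5: i6 mul  RAW r2
c6: i7 sll  WAW r0
c7: i8 xor  tail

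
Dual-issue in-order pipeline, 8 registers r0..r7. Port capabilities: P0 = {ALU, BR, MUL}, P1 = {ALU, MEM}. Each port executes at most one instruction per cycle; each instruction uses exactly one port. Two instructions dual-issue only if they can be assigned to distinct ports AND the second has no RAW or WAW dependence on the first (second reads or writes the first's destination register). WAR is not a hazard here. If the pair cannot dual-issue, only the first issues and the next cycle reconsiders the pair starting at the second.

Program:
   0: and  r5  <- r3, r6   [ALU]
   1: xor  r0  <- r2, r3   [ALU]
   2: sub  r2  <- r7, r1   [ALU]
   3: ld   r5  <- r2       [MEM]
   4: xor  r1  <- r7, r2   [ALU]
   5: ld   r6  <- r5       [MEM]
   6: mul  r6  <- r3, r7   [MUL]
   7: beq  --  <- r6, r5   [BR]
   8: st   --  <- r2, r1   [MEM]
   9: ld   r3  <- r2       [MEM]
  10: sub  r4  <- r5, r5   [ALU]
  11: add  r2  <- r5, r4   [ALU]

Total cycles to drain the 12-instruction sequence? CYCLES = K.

t=0 i0,i1:and.ALU+xor.ALU ; pair
t=1 i2:sub.ALU ; RAW r2
t=2 i3,i4:ld.MEM+xor.ALU ; pair
t=3 i5:ld.MEM ; WAW r6
t=4 i6:mul.MUL ; no-port MUL/BR
t=5 i7,i8:beq.BR+st.MEM ; pair
t=6 i9,i10:ld.MEM+sub.ALU ; pair
t=7 i11:add.ALU ; tail

CYCLES = 8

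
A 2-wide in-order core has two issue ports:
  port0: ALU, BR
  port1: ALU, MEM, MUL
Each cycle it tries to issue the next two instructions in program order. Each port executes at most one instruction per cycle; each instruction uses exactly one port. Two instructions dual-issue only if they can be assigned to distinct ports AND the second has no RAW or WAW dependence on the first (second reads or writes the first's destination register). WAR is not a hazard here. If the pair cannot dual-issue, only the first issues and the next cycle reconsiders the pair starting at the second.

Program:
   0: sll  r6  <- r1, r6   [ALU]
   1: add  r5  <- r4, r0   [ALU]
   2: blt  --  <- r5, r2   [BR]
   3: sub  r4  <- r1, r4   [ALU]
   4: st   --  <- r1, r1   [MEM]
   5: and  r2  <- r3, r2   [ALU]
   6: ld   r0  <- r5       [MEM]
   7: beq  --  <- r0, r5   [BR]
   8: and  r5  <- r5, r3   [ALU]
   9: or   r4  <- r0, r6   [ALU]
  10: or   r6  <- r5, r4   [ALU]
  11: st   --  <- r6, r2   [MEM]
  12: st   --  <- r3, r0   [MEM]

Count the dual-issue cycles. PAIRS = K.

  cy0 -> i0+i1 (sll;add) dual
  cy1 -> i2+i3 (blt;sub) dual
  cy2 -> i4+i5 (st;and) dual
  cy3 -> i6 (ld) RAW r0
  cy4 -> i7+i8 (beq;and) dual
  cy5 -> i9 (or) RAW r4
  cy6 -> i10 (or) RAW r6
  cy7 -> i11 (st) no-port MEM/MEM
  cy8 -> i12 (st) tail

PAIRS = 4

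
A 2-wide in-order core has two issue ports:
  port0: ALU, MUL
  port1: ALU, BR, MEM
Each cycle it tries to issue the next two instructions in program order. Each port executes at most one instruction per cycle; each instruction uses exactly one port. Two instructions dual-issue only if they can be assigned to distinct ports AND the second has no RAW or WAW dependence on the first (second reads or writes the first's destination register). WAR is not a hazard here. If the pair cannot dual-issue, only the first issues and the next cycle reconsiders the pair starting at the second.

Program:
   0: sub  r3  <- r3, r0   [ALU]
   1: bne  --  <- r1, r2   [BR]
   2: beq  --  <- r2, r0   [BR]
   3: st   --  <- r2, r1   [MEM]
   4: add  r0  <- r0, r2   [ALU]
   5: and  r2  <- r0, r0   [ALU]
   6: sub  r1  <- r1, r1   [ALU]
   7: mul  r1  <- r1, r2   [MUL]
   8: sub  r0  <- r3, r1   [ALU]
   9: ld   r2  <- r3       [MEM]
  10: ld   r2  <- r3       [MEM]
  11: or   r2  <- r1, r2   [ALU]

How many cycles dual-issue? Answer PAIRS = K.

[0] i0&i1  sub.ALU;bne.BR  -- 2-wide
[1] i2  beq.BR  -- no-port BR/MEM
[2] i3&i4  st.MEM;add.ALU  -- 2-wide
[3] i5&i6  and.ALU;sub.ALU  -- 2-wide
[4] i7  mul.MUL  -- RAW r1
[5] i8&i9  sub.ALU;ld.MEM  -- 2-wide
[6] i10  ld.MEM  -- RAW+WAW r2
[7] i11  or.ALU  -- tail

PAIRS = 4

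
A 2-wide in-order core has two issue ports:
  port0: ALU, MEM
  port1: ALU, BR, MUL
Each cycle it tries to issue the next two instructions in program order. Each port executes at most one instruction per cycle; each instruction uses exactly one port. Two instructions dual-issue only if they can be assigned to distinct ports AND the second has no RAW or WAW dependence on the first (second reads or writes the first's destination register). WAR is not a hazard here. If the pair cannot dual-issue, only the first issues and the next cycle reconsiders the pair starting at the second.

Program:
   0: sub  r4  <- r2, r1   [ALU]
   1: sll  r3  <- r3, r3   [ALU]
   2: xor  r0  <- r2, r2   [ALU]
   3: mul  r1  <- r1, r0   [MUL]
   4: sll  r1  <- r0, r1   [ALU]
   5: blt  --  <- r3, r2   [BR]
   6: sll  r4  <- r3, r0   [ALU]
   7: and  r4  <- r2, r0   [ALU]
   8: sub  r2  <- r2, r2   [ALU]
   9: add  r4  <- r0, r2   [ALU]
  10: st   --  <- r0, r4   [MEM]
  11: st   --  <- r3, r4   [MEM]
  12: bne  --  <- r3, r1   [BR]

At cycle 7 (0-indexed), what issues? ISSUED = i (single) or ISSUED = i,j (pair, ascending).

0. sub sll @i0,i1  | dual
1. xor @i2  | RAW r0
2. mul @i3  | RAW+WAW r1
3. sll blt @i4,i5  | dual
4. sll @i6  | WAW r4
5. and sub @i7,i8  | dual
6. add @i9  | RAW r4
7. st @i10  | no-port MEM/MEM
8. st bne @i11,i12  | dual

ISSUED = 10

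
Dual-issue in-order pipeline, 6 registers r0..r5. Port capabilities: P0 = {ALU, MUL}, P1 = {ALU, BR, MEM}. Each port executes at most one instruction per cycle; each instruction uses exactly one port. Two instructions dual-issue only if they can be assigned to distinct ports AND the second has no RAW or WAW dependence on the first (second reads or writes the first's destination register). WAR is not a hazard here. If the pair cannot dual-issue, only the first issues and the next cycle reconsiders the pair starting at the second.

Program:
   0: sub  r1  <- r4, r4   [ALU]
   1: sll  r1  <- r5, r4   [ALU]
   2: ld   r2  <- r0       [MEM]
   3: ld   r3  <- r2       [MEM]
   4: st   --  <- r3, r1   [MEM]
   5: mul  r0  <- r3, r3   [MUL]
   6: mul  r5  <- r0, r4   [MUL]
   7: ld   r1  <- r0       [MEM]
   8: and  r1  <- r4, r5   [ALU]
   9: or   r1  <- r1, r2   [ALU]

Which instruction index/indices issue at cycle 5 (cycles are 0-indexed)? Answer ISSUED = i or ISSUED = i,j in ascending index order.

ISSUED = 8

0. sub.ALU @i0  | WAW r1
1. sll.ALU+ld.MEM @i1+i2  | pair
2. ld.MEM @i3  | no-port MEM/MEM
3. st.MEM+mul.MUL @i4+i5  | pair
4. mul.MUL+ld.MEM @i6+i7  | pair
5. and.ALU @i8  | RAW+WAW r1
6. or.ALU @i9  | tail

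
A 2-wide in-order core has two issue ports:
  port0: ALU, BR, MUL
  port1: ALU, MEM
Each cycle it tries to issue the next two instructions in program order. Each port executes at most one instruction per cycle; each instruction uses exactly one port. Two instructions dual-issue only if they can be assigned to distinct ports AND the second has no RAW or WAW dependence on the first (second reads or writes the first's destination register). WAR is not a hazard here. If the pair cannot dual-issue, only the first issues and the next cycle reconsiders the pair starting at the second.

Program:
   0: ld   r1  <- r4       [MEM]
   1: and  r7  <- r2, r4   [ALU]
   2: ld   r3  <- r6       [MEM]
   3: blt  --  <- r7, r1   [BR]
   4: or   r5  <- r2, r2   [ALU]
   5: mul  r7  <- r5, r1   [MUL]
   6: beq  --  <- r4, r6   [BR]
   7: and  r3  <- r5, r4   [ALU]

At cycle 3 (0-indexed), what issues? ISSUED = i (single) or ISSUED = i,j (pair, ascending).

ISSUED = 5

t=0 i0&i1:ld/and ; 2-wide
t=1 i2&i3:ld/blt ; 2-wide
t=2 i4:or ; RAW r5
t=3 i5:mul ; no-port MUL/BR
t=4 i6&i7:beq/and ; 2-wide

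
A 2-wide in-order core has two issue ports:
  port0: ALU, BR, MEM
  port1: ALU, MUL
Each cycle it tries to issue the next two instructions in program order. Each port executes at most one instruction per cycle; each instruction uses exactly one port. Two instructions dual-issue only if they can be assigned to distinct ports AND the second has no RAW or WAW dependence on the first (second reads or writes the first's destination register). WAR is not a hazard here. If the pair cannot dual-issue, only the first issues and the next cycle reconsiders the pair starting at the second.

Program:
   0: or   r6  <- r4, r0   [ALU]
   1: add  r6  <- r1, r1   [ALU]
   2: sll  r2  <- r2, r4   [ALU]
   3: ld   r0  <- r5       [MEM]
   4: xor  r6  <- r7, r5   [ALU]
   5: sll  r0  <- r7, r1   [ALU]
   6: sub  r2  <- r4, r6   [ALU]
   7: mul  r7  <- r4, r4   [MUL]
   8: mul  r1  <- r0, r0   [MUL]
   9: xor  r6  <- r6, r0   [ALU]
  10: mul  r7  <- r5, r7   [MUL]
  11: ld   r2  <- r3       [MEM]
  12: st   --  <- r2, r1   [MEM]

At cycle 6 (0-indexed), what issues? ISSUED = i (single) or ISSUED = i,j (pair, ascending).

ISSUED = 10,11

t=0 i0:or ; WAW r6
t=1 i1+i2:add/sll ; 2-wide
t=2 i3+i4:ld/xor ; 2-wide
t=3 i5+i6:sll/sub ; 2-wide
t=4 i7:mul ; no-port MUL/MUL
t=5 i8+i9:mul/xor ; 2-wide
t=6 i10+i11:mul/ld ; 2-wide
t=7 i12:st ; tail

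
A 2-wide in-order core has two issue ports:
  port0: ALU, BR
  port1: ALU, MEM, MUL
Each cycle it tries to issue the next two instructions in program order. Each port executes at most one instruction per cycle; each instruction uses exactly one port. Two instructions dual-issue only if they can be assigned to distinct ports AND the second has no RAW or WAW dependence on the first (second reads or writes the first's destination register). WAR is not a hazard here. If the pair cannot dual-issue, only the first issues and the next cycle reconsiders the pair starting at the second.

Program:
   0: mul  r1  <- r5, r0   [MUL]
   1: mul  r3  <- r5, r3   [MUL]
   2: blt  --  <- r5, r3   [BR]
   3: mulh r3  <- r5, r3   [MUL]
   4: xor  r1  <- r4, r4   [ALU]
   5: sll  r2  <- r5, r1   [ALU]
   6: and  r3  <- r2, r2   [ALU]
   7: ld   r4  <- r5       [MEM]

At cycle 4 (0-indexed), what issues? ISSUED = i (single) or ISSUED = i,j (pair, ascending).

0. mul @i0  | no-port MUL/MUL
1. mul @i1  | RAW r3
2. blt/mulh @i2,i3  | 2-wide
3. xor @i4  | RAW r1
4. sll @i5  | RAW r2
5. and/ld @i6,i7  | 2-wide

ISSUED = 5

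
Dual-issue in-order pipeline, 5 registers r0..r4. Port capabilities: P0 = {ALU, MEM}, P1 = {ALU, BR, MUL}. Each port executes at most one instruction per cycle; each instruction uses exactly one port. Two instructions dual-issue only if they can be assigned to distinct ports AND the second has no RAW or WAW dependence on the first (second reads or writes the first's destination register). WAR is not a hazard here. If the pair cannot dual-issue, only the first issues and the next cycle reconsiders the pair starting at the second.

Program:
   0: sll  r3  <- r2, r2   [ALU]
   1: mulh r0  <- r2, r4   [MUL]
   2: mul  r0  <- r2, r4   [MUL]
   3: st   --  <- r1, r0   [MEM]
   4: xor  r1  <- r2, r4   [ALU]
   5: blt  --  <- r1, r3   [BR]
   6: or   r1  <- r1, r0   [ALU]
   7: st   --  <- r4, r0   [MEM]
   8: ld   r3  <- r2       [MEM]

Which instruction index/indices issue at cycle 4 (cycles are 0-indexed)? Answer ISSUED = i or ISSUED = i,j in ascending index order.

[0] i0,i1  sll.ALU mulh.MUL  -- 2-wide
[1] i2  mul.MUL  -- RAW r0
[2] i3,i4  st.MEM xor.ALU  -- 2-wide
[3] i5,i6  blt.BR or.ALU  -- 2-wide
[4] i7  st.MEM  -- no-port MEM/MEM
[5] i8  ld.MEM  -- tail

ISSUED = 7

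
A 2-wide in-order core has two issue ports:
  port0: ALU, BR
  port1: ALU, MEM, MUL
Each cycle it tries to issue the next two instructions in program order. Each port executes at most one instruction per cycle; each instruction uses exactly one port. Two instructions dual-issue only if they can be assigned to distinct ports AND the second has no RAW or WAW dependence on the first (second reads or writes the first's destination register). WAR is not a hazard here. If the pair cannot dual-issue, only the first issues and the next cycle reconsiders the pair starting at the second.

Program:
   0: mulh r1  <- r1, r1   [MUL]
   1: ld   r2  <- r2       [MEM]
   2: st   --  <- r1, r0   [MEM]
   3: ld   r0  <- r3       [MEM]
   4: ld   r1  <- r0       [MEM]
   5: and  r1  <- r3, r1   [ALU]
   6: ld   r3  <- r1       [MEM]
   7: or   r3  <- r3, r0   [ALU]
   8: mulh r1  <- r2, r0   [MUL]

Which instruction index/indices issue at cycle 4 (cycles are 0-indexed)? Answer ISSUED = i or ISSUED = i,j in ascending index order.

#0 head=0: mulh.MUL i0 no-port MUL/MEM
#1 head=1: ld.MEM i1 no-port MEM/MEM
#2 head=2: st.MEM i2 no-port MEM/MEM
#3 head=3: ld.MEM i3 no-port MEM/MEM
#4 head=4: ld.MEM i4 RAW+WAW r1
#5 head=5: and.ALU i5 RAW r1
#6 head=6: ld.MEM i6 RAW+WAW r3
#7 head=7: or.ALU+mulh.MUL i7&i8 pair

ISSUED = 4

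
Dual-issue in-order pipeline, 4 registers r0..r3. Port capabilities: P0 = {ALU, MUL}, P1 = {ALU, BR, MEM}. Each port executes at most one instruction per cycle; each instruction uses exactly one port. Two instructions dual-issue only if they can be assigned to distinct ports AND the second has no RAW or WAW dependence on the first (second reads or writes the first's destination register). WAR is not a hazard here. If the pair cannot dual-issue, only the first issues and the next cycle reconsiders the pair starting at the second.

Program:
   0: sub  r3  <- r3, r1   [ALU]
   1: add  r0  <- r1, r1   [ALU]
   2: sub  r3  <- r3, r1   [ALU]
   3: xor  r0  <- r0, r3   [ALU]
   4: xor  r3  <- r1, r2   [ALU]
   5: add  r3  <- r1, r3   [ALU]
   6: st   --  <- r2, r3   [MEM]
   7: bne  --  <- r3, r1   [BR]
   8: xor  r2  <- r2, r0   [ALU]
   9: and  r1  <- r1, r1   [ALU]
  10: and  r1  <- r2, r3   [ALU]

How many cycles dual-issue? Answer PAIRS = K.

PAIRS = 3

  cy0 -> i0/i1 (sub.ALU;add.ALU) 2-wide
  cy1 -> i2 (sub.ALU) RAW r3
  cy2 -> i3/i4 (xor.ALU;xor.ALU) 2-wide
  cy3 -> i5 (add.ALU) RAW r3
  cy4 -> i6 (st.MEM) no-port MEM/BR
  cy5 -> i7/i8 (bne.BR;xor.ALU) 2-wide
  cy6 -> i9 (and.ALU) WAW r1
  cy7 -> i10 (and.ALU) tail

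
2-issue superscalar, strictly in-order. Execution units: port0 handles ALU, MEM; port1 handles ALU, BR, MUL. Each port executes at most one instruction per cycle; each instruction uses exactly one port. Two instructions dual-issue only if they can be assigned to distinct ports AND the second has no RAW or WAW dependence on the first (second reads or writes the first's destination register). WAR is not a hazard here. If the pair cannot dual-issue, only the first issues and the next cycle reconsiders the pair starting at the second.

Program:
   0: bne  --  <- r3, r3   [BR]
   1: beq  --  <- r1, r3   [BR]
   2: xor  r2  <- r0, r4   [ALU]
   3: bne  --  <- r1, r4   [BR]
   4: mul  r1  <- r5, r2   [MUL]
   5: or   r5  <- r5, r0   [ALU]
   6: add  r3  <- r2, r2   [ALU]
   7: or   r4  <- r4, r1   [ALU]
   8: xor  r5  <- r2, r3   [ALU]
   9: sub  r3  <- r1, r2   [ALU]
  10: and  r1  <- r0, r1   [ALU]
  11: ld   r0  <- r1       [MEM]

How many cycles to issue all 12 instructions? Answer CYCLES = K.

[0] i0  bne.BR  -- no-port BR/BR
[1] i1/i2  beq.BR/xor.ALU  -- dual
[2] i3  bne.BR  -- no-port BR/MUL
[3] i4/i5  mul.MUL/or.ALU  -- dual
[4] i6/i7  add.ALU/or.ALU  -- dual
[5] i8/i9  xor.ALU/sub.ALU  -- dual
[6] i10  and.ALU  -- RAW r1
[7] i11  ld.MEM  -- tail

CYCLES = 8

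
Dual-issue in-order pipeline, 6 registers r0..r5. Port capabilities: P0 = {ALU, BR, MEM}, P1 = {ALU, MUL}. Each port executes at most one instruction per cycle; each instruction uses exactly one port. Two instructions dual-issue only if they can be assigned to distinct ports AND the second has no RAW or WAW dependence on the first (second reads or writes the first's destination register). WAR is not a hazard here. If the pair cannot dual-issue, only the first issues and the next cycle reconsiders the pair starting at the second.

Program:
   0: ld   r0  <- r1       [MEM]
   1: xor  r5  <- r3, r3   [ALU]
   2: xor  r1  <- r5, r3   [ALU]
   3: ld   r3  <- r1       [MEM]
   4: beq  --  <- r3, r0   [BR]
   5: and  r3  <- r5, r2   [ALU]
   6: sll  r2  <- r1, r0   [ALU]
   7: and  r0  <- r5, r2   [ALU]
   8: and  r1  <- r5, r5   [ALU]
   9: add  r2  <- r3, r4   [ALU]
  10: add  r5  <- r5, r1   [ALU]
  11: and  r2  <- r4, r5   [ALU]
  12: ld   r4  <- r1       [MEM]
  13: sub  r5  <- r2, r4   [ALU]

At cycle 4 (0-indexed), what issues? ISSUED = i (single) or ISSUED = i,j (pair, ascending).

[0] i0&i1  ld;xor  -- pair
[1] i2  xor  -- RAW r1
[2] i3  ld  -- no-port MEM/BR
[3] i4&i5  beq;and  -- pair
[4] i6  sll  -- RAW r2
[5] i7&i8  and;and  -- pair
[6] i9&i10  add;add  -- pair
[7] i11&i12  and;ld  -- pair
[8] i13  sub  -- tail

ISSUED = 6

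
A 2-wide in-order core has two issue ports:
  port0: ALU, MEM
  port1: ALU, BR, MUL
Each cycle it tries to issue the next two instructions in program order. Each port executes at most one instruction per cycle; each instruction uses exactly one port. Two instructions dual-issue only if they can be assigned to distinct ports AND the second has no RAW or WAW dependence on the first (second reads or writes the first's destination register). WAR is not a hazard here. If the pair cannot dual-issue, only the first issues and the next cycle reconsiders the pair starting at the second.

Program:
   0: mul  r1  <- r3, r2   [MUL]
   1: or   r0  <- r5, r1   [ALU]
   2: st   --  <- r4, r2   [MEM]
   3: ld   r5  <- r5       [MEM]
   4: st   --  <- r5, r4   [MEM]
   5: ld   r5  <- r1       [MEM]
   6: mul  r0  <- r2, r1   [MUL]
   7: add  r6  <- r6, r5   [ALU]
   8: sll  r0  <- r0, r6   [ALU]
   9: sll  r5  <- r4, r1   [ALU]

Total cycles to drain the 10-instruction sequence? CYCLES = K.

c0: i0 mul  RAW r1
c1: i1&i2 or/st  2-wide
c2: i3 ld  no-port MEM/MEM
c3: i4 st  no-port MEM/MEM
c4: i5&i6 ld/mul  2-wide
c5: i7 add  RAW r6
c6: i8&i9 sll/sll  2-wide

CYCLES = 7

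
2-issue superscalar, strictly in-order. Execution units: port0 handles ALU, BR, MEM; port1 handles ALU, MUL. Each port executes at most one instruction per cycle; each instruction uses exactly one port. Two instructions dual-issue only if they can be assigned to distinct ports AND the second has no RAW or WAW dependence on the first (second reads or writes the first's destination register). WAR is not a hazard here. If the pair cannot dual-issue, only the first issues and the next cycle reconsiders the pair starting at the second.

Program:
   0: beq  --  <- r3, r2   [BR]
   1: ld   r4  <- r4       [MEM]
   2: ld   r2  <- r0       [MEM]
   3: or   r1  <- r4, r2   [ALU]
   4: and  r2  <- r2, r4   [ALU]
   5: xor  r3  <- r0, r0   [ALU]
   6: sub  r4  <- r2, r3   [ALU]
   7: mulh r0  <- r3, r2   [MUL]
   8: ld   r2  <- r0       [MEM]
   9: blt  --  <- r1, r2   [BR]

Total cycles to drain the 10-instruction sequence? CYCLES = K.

#0 head=0: beq i0 no-port BR/MEM
#1 head=1: ld i1 no-port MEM/MEM
#2 head=2: ld i2 RAW r2
#3 head=3: or/and i3+i4 pair
#4 head=5: xor i5 RAW r3
#5 head=6: sub/mulh i6+i7 pair
#6 head=8: ld i8 no-port MEM/BR
#7 head=9: blt i9 tail

CYCLES = 8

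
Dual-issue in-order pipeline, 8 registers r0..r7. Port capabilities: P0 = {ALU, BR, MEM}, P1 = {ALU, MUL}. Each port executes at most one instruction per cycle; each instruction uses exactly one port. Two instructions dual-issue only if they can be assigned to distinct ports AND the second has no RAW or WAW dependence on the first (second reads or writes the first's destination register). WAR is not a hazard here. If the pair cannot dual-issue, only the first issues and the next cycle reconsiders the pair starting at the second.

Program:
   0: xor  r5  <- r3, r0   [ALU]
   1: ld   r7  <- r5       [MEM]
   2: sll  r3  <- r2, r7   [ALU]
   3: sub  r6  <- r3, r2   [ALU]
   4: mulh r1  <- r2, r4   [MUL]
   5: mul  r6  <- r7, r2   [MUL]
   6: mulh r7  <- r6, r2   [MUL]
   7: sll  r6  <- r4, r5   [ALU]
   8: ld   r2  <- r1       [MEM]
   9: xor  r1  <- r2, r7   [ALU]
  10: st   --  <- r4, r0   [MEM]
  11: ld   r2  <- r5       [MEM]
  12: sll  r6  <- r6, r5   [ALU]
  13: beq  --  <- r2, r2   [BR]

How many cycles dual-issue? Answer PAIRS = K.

PAIRS = 4

t=0 i0:xor ; RAW r5
t=1 i1:ld ; RAW r7
t=2 i2:sll ; RAW r3
t=3 i3+i4:sub;mulh ; pair
t=4 i5:mul ; no-port MUL/MUL
t=5 i6+i7:mulh;sll ; pair
t=6 i8:ld ; RAW r2
t=7 i9+i10:xor;st ; pair
t=8 i11+i12:ld;sll ; pair
t=9 i13:beq ; tail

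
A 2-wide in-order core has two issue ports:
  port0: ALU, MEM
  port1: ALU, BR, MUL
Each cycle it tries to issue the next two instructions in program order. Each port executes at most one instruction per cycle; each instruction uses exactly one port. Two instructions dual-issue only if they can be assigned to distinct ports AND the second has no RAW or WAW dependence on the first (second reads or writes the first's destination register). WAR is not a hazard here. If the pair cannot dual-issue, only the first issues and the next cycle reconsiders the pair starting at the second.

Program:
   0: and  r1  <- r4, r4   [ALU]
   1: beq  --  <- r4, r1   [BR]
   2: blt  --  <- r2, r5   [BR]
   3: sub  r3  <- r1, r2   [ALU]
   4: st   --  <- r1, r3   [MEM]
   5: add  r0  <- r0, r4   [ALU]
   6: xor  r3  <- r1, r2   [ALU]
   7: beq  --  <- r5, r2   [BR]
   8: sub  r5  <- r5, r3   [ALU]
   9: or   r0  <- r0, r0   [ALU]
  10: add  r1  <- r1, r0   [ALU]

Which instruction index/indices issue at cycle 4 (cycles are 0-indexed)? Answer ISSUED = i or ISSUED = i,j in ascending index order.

ISSUED = 6,7

[0] i0  and.ALU  -- RAW r1
[1] i1  beq.BR  -- no-port BR/BR
[2] i2+i3  blt.BR;sub.ALU  -- dual
[3] i4+i5  st.MEM;add.ALU  -- dual
[4] i6+i7  xor.ALU;beq.BR  -- dual
[5] i8+i9  sub.ALU;or.ALU  -- dual
[6] i10  add.ALU  -- tail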